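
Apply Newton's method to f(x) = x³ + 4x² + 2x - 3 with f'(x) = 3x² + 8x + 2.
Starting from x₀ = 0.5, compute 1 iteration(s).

f(x) = x³ + 4x² + 2x - 3
f'(x) = 3x² + 8x + 2
x₀ = 0.5

Newton-Raphson formula: x_{n+1} = x_n - f(x_n)/f'(x_n)

Iteration 1:
  f(0.500000) = -0.875000
  f'(0.500000) = 6.750000
  x_1 = 0.500000 - (-0.875000)/6.750000 = 0.629630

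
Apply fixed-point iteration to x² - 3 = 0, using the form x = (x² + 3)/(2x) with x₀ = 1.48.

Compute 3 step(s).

Equation: x² - 3 = 0
Fixed-point form: x = (x² + 3)/(2x)
x₀ = 1.48

x_1 = g(1.480000) = 1.753514
x_2 = g(1.753514) = 1.732182
x_3 = g(1.732182) = 1.732051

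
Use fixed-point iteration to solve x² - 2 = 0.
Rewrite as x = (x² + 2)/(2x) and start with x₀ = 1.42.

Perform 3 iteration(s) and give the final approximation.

Equation: x² - 2 = 0
Fixed-point form: x = (x² + 2)/(2x)
x₀ = 1.42

x_1 = g(1.420000) = 1.414225
x_2 = g(1.414225) = 1.414214
x_3 = g(1.414214) = 1.414214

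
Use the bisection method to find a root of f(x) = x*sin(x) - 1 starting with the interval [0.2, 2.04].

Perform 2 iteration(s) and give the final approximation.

f(x) = x*sin(x) - 1
Initial interval: [0.2, 2.04]

Iteration 1:
  c_1 = (0.200000 + 2.040000)/2 = 1.120000
  f(c_1) = f(1.120000) = 0.008112
  f(a) × f(c) < 0, new interval: [0.200000, 1.120000]
Iteration 2:
  c_2 = (0.200000 + 1.120000)/2 = 0.660000
  f(c_2) = f(0.660000) = -0.595343
  f(a) × f(c) ≥ 0, new interval: [0.660000, 1.120000]

After 2 iteration(s), the approximation is c_2 = 0.660000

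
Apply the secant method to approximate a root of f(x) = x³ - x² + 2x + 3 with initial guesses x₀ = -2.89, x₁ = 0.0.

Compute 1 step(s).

f(x) = x³ - x² + 2x + 3
x₀ = -2.89, x₁ = 0.0

Secant formula: x_{n+1} = x_n - f(x_n)(x_n - x_{n-1})/(f(x_n) - f(x_{n-1}))

Iteration 1:
  f(-2.890000) = -35.269669
  f(0.000000) = 3.000000
  x_2 = 0.000000 - 3.000000×(0.000000 - (-2.890000))/(3.000000 - (-35.269669))
       = -0.226550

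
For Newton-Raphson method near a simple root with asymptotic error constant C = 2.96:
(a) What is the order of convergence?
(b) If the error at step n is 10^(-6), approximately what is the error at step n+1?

(a) Newton-Raphson has quadratic (order 2) convergence near simple roots.
    This means |e_{n+1}| ≈ C|e_n|².

(b) With |e_n| = 10^(-6) and C = 2.96:
    |e_{n+1}| ≈ 2.96 × (10^(-6))² = 2.96 × 10^(-12)

(a) 2 (quadratic); (b) |e_{n+1}| ≈ 2.960e-12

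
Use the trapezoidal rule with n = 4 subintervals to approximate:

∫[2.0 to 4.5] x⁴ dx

f(x) = x⁴
a = 2.0, b = 4.5, n = 4
h = (b - a)/n = 0.625000

Trapezoidal rule: (h/2)[f(x₀) + 2f(x₁) + 2f(x₂) + ... + f(xₙ)]

x_0 = 2.0000, f(x_0) = 16.000000, coefficient = 1
x_1 = 2.6250, f(x_1) = 47.480713, coefficient = 2
x_2 = 3.2500, f(x_2) = 111.566406, coefficient = 2
x_3 = 3.8750, f(x_3) = 225.468994, coefficient = 2
x_4 = 4.5000, f(x_4) = 410.062500, coefficient = 1

I ≈ (0.625000/2) × 1195.094727 = 373.467102
Exact value: 362.656250
Error: 10.810852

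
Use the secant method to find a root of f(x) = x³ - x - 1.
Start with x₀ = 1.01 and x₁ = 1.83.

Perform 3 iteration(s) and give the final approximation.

f(x) = x³ - x - 1
x₀ = 1.01, x₁ = 1.83

Secant formula: x_{n+1} = x_n - f(x_n)(x_n - x_{n-1})/(f(x_n) - f(x_{n-1}))

Iteration 1:
  f(1.010000) = -0.979699
  f(1.830000) = 3.298487
  x_2 = 1.830000 - 3.298487×(1.830000 - 1.010000)/(3.298487 - (-0.979699))
       = 1.197779
Iteration 2:
  f(1.830000) = 3.298487
  f(1.197779) = -0.479356
  x_3 = 1.197779 - (-0.479356)×(1.197779 - 1.830000)/(-0.479356 - 3.298487)
       = 1.277999
Iteration 3:
  f(1.197779) = -0.479356
  f(1.277999) = -0.190667
  x_4 = 1.277999 - (-0.190667)×(1.277999 - 1.197779)/(-0.190667 - (-0.479356))
       = 1.330981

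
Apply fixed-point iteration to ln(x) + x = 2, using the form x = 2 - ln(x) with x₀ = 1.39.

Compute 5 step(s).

Equation: ln(x) + x = 2
Fixed-point form: x = 2 - ln(x)
x₀ = 1.39

x_1 = g(1.390000) = 1.670696
x_2 = g(1.670696) = 1.486760
x_3 = g(1.486760) = 1.603401
x_4 = g(1.603401) = 1.527873
x_5 = g(1.527873) = 1.576123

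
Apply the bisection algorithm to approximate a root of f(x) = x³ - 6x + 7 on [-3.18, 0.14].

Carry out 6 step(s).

f(x) = x³ - 6x + 7
Initial interval: [-3.18, 0.14]

Iteration 1:
  c_1 = (-3.180000 + 0.140000)/2 = -1.520000
  f(c_1) = f(-1.520000) = 12.608192
  f(a) × f(c) < 0, new interval: [-3.180000, -1.520000]
Iteration 2:
  c_2 = (-3.180000 + (-1.520000))/2 = -2.350000
  f(c_2) = f(-2.350000) = 8.122125
  f(a) × f(c) < 0, new interval: [-3.180000, -2.350000]
Iteration 3:
  c_3 = (-3.180000 + (-2.350000))/2 = -2.765000
  f(c_3) = f(-2.765000) = 2.450953
  f(a) × f(c) < 0, new interval: [-3.180000, -2.765000]
Iteration 4:
  c_4 = (-3.180000 + (-2.765000))/2 = -2.972500
  f(c_4) = f(-2.972500) = -1.429285
  f(a) × f(c) ≥ 0, new interval: [-2.972500, -2.765000]
Iteration 5:
  c_5 = (-2.972500 + (-2.765000))/2 = -2.868750
  f(c_5) = f(-2.868750) = 0.603472
  f(a) × f(c) < 0, new interval: [-2.972500, -2.868750]
Iteration 6:
  c_6 = (-2.972500 + (-2.868750))/2 = -2.920625
  f(c_6) = f(-2.920625) = -0.389328
  f(a) × f(c) ≥ 0, new interval: [-2.920625, -2.868750]

After 6 iteration(s), the approximation is c_6 = -2.920625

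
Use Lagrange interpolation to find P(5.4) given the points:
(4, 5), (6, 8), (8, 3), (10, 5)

Lagrange interpolation formula:
P(x) = Σ yᵢ × Lᵢ(x)
where Lᵢ(x) = Π_{j≠i} (x - xⱼ)/(xᵢ - xⱼ)

L_0(5.4) = (5.4 - 6)/(4 - 6) × (5.4 - 8)/(4 - 8) × (5.4 - 10)/(4 - 10) = 0.149500
L_1(5.4) = (5.4 - 4)/(6 - 4) × (5.4 - 8)/(6 - 8) × (5.4 - 10)/(6 - 10) = 1.046500
L_2(5.4) = (5.4 - 4)/(8 - 4) × (5.4 - 6)/(8 - 6) × (5.4 - 10)/(8 - 10) = -0.241500
L_3(5.4) = (5.4 - 4)/(10 - 4) × (5.4 - 6)/(10 - 6) × (5.4 - 8)/(10 - 8) = 0.045500

P(5.4) = 5×L_0(5.4) + 8×L_1(5.4) + 3×L_2(5.4) + 5×L_3(5.4)
P(5.4) = 8.622500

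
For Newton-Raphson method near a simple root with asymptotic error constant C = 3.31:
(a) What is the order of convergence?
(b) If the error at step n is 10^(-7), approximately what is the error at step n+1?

(a) Newton-Raphson has quadratic (order 2) convergence near simple roots.
    This means |e_{n+1}| ≈ C|e_n|².

(b) With |e_n| = 10^(-7) and C = 3.31:
    |e_{n+1}| ≈ 3.31 × (10^(-7))² = 3.31 × 10^(-14)

(a) 2 (quadratic); (b) |e_{n+1}| ≈ 3.310e-14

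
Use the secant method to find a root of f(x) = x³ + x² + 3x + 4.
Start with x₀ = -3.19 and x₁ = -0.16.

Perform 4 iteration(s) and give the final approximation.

f(x) = x³ + x² + 3x + 4
x₀ = -3.19, x₁ = -0.16

Secant formula: x_{n+1} = x_n - f(x_n)(x_n - x_{n-1})/(f(x_n) - f(x_{n-1}))

Iteration 1:
  f(-3.190000) = -27.855659
  f(-0.160000) = 3.541504
  x_2 = -0.160000 - 3.541504×(-0.160000 - (-3.190000))/(3.541504 - (-27.855659))
       = -0.501775
Iteration 2:
  f(-0.160000) = 3.541504
  f(-0.501775) = 2.620118
  x_3 = -0.501775 - 2.620118×(-0.501775 - (-0.160000))/(2.620118 - 3.541504)
       = -1.473669
Iteration 3:
  f(-0.501775) = 2.620118
  f(-1.473669) = -1.449676
  x_4 = -1.473669 - (-1.449676)×(-1.473669 - (-0.501775))/(-1.449676 - 2.620118)
       = -1.127477
Iteration 4:
  f(-1.473669) = -1.449676
  f(-1.127477) = 0.455521
  x_5 = -1.127477 - 0.455521×(-1.127477 - (-1.473669))/(0.455521 - (-1.449676))
       = -1.210249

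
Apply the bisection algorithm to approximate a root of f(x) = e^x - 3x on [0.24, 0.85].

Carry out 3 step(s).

f(x) = e^x - 3x
Initial interval: [0.24, 0.85]

Iteration 1:
  c_1 = (0.240000 + 0.850000)/2 = 0.545000
  f(c_1) = f(0.545000) = 0.089608
  f(a) × f(c) ≥ 0, new interval: [0.545000, 0.850000]
Iteration 2:
  c_2 = (0.545000 + 0.850000)/2 = 0.697500
  f(c_2) = f(0.697500) = -0.083775
  f(a) × f(c) < 0, new interval: [0.545000, 0.697500]
Iteration 3:
  c_3 = (0.545000 + 0.697500)/2 = 0.621250
  f(c_3) = f(0.621250) = -0.002497
  f(a) × f(c) < 0, new interval: [0.545000, 0.621250]

After 3 iteration(s), the approximation is c_3 = 0.621250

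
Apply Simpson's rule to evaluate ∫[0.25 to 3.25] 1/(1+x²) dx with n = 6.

f(x) = 1/(1+x²)
a = 0.25, b = 3.25, n = 6
h = (b - a)/n = 0.500000

Simpson's rule: (h/3)[f(x₀) + 4f(x₁) + 2f(x₂) + ... + f(xₙ)]

x_0 = 0.2500, f(x_0) = 0.941176, coefficient = 1
x_1 = 0.7500, f(x_1) = 0.640000, coefficient = 4
x_2 = 1.2500, f(x_2) = 0.390244, coefficient = 2
x_3 = 1.7500, f(x_3) = 0.246154, coefficient = 4
x_4 = 2.2500, f(x_4) = 0.164948, coefficient = 2
x_5 = 2.7500, f(x_5) = 0.116788, coefficient = 4
x_6 = 3.2500, f(x_6) = 0.086486, coefficient = 1

I ≈ (0.500000/3) × 6.149816 = 1.024969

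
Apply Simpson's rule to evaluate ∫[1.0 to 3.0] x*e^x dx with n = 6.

f(x) = x*e^x
a = 1.0, b = 3.0, n = 6
h = (b - a)/n = 0.333333

Simpson's rule: (h/3)[f(x₀) + 4f(x₁) + 2f(x₂) + ... + f(xₙ)]

x_0 = 1.0000, f(x_0) = 2.718282, coefficient = 1
x_1 = 1.3333, f(x_1) = 5.058224, coefficient = 4
x_2 = 1.6667, f(x_2) = 8.824150, coefficient = 2
x_3 = 2.0000, f(x_3) = 14.778112, coefficient = 4
x_4 = 2.3333, f(x_4) = 24.061937, coefficient = 2
x_5 = 2.6667, f(x_5) = 38.378443, coefficient = 4
x_6 = 3.0000, f(x_6) = 60.256611, coefficient = 1

I ≈ (0.333333/3) × 361.606182 = 40.178465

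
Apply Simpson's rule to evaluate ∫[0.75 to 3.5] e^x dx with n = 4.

f(x) = e^x
a = 0.75, b = 3.5, n = 4
h = (b - a)/n = 0.687500

Simpson's rule: (h/3)[f(x₀) + 4f(x₁) + 2f(x₂) + ... + f(xₙ)]

x_0 = 0.7500, f(x_0) = 2.117000, coefficient = 1
x_1 = 1.4375, f(x_1) = 4.210157, coefficient = 4
x_2 = 2.1250, f(x_2) = 8.372897, coefficient = 2
x_3 = 2.8125, f(x_3) = 16.651495, coefficient = 4
x_4 = 3.5000, f(x_4) = 33.115452, coefficient = 1

I ≈ (0.687500/3) × 135.424856 = 31.034863
Exact value: 30.998452
Error: 0.036411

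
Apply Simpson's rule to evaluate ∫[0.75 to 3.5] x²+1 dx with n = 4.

f(x) = x²+1
a = 0.75, b = 3.5, n = 4
h = (b - a)/n = 0.687500

Simpson's rule: (h/3)[f(x₀) + 4f(x₁) + 2f(x₂) + ... + f(xₙ)]

x_0 = 0.7500, f(x_0) = 1.562500, coefficient = 1
x_1 = 1.4375, f(x_1) = 3.066406, coefficient = 4
x_2 = 2.1250, f(x_2) = 5.515625, coefficient = 2
x_3 = 2.8125, f(x_3) = 8.910156, coefficient = 4
x_4 = 3.5000, f(x_4) = 13.250000, coefficient = 1

I ≈ (0.687500/3) × 73.750000 = 16.901042
Exact value: 16.901042
Error: 0.000000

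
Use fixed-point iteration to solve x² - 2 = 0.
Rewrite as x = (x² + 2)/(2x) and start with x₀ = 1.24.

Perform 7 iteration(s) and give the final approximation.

Equation: x² - 2 = 0
Fixed-point form: x = (x² + 2)/(2x)
x₀ = 1.24

x_1 = g(1.240000) = 1.426452
x_2 = g(1.426452) = 1.414266
x_3 = g(1.414266) = 1.414214
x_4 = g(1.414214) = 1.414214
x_5 = g(1.414214) = 1.414214
x_6 = g(1.414214) = 1.414214
x_7 = g(1.414214) = 1.414214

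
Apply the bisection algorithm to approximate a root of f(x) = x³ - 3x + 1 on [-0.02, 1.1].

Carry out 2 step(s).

f(x) = x³ - 3x + 1
Initial interval: [-0.02, 1.1]

Iteration 1:
  c_1 = (-0.020000 + 1.100000)/2 = 0.540000
  f(c_1) = f(0.540000) = -0.462536
  f(a) × f(c) < 0, new interval: [-0.020000, 0.540000]
Iteration 2:
  c_2 = (-0.020000 + 0.540000)/2 = 0.260000
  f(c_2) = f(0.260000) = 0.237576
  f(a) × f(c) ≥ 0, new interval: [0.260000, 0.540000]

After 2 iteration(s), the approximation is c_2 = 0.260000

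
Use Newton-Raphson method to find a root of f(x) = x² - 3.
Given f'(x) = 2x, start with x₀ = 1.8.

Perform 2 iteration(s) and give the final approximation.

f(x) = x² - 3
f'(x) = 2x
x₀ = 1.8

Newton-Raphson formula: x_{n+1} = x_n - f(x_n)/f'(x_n)

Iteration 1:
  f(1.800000) = 0.240000
  f'(1.800000) = 3.600000
  x_1 = 1.800000 - 0.240000/3.600000 = 1.733333
Iteration 2:
  f(1.733333) = 0.004444
  f'(1.733333) = 3.466667
  x_2 = 1.733333 - 0.004444/3.466667 = 1.732051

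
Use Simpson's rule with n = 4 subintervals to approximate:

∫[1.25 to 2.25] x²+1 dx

f(x) = x²+1
a = 1.25, b = 2.25, n = 4
h = (b - a)/n = 0.250000

Simpson's rule: (h/3)[f(x₀) + 4f(x₁) + 2f(x₂) + ... + f(xₙ)]

x_0 = 1.2500, f(x_0) = 2.562500, coefficient = 1
x_1 = 1.5000, f(x_1) = 3.250000, coefficient = 4
x_2 = 1.7500, f(x_2) = 4.062500, coefficient = 2
x_3 = 2.0000, f(x_3) = 5.000000, coefficient = 4
x_4 = 2.2500, f(x_4) = 6.062500, coefficient = 1

I ≈ (0.250000/3) × 49.750000 = 4.145833
Exact value: 4.145833
Error: 0.000000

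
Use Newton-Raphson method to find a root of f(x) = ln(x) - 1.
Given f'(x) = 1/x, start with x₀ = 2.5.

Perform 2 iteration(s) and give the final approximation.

f(x) = ln(x) - 1
f'(x) = 1/x
x₀ = 2.5

Newton-Raphson formula: x_{n+1} = x_n - f(x_n)/f'(x_n)

Iteration 1:
  f(2.500000) = -0.083709
  f'(2.500000) = 0.400000
  x_1 = 2.500000 - (-0.083709)/0.400000 = 2.709273
Iteration 2:
  f(2.709273) = -0.003320
  f'(2.709273) = 0.369103
  x_2 = 2.709273 - (-0.003320)/0.369103 = 2.718267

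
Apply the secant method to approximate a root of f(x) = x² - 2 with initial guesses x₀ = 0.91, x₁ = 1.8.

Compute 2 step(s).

f(x) = x² - 2
x₀ = 0.91, x₁ = 1.8

Secant formula: x_{n+1} = x_n - f(x_n)(x_n - x_{n-1})/(f(x_n) - f(x_{n-1}))

Iteration 1:
  f(0.910000) = -1.171900
  f(1.800000) = 1.240000
  x_2 = 1.800000 - 1.240000×(1.800000 - 0.910000)/(1.240000 - (-1.171900))
       = 1.342435
Iteration 2:
  f(1.800000) = 1.240000
  f(1.342435) = -0.197867
  x_3 = 1.342435 - (-0.197867)×(1.342435 - 1.800000)/(-0.197867 - 1.240000)
       = 1.405402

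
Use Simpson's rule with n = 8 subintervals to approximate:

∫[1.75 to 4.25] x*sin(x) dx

f(x) = x*sin(x)
a = 1.75, b = 4.25, n = 8
h = (b - a)/n = 0.312500

Simpson's rule: (h/3)[f(x₀) + 4f(x₁) + 2f(x₂) + ... + f(xₙ)]

x_0 = 1.7500, f(x_0) = 1.721975, coefficient = 1
x_1 = 2.0625, f(x_1) = 1.818155, coefficient = 4
x_2 = 2.3750, f(x_2) = 1.647502, coefficient = 2
x_3 = 2.6875, f(x_3) = 1.178864, coefficient = 4
x_4 = 3.0000, f(x_4) = 0.423360, coefficient = 2
x_5 = 3.3125, f(x_5) = -0.563379, coefficient = 4
x_6 = 3.6250, f(x_6) = -1.684896, coefficient = 2
x_7 = 3.9375, f(x_7) = -2.813339, coefficient = 4
x_8 = 4.2500, f(x_8) = -3.803705, coefficient = 1

I ≈ (0.312500/3) × -2.828589 = -0.294645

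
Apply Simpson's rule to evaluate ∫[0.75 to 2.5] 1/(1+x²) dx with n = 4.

f(x) = 1/(1+x²)
a = 0.75, b = 2.5, n = 4
h = (b - a)/n = 0.437500

Simpson's rule: (h/3)[f(x₀) + 4f(x₁) + 2f(x₂) + ... + f(xₙ)]

x_0 = 0.7500, f(x_0) = 0.640000, coefficient = 1
x_1 = 1.1875, f(x_1) = 0.414911, coefficient = 4
x_2 = 1.6250, f(x_2) = 0.274678, coefficient = 2
x_3 = 2.0625, f(x_3) = 0.190335, coefficient = 4
x_4 = 2.5000, f(x_4) = 0.137931, coefficient = 1

I ≈ (0.437500/3) × 3.748269 = 0.546623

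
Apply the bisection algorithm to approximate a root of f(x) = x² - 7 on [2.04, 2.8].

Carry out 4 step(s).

f(x) = x² - 7
Initial interval: [2.04, 2.8]

Iteration 1:
  c_1 = (2.040000 + 2.800000)/2 = 2.420000
  f(c_1) = f(2.420000) = -1.143600
  f(a) × f(c) ≥ 0, new interval: [2.420000, 2.800000]
Iteration 2:
  c_2 = (2.420000 + 2.800000)/2 = 2.610000
  f(c_2) = f(2.610000) = -0.187900
  f(a) × f(c) ≥ 0, new interval: [2.610000, 2.800000]
Iteration 3:
  c_3 = (2.610000 + 2.800000)/2 = 2.705000
  f(c_3) = f(2.705000) = 0.317025
  f(a) × f(c) < 0, new interval: [2.610000, 2.705000]
Iteration 4:
  c_4 = (2.610000 + 2.705000)/2 = 2.657500
  f(c_4) = f(2.657500) = 0.062306
  f(a) × f(c) < 0, new interval: [2.610000, 2.657500]

After 4 iteration(s), the approximation is c_4 = 2.657500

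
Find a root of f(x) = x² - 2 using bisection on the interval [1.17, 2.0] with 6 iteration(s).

f(x) = x² - 2
Initial interval: [1.17, 2.0]

Iteration 1:
  c_1 = (1.170000 + 2.000000)/2 = 1.585000
  f(c_1) = f(1.585000) = 0.512225
  f(a) × f(c) < 0, new interval: [1.170000, 1.585000]
Iteration 2:
  c_2 = (1.170000 + 1.585000)/2 = 1.377500
  f(c_2) = f(1.377500) = -0.102494
  f(a) × f(c) ≥ 0, new interval: [1.377500, 1.585000]
Iteration 3:
  c_3 = (1.377500 + 1.585000)/2 = 1.481250
  f(c_3) = f(1.481250) = 0.194102
  f(a) × f(c) < 0, new interval: [1.377500, 1.481250]
Iteration 4:
  c_4 = (1.377500 + 1.481250)/2 = 1.429375
  f(c_4) = f(1.429375) = 0.043113
  f(a) × f(c) < 0, new interval: [1.377500, 1.429375]
Iteration 5:
  c_5 = (1.377500 + 1.429375)/2 = 1.403437
  f(c_5) = f(1.403437) = -0.030363
  f(a) × f(c) ≥ 0, new interval: [1.403437, 1.429375]
Iteration 6:
  c_6 = (1.403437 + 1.429375)/2 = 1.416406
  f(c_6) = f(1.416406) = 0.006207
  f(a) × f(c) < 0, new interval: [1.403437, 1.416406]

After 6 iteration(s), the approximation is c_6 = 1.416406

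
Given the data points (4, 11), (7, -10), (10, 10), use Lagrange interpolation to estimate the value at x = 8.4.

Lagrange interpolation formula:
P(x) = Σ yᵢ × Lᵢ(x)
where Lᵢ(x) = Π_{j≠i} (x - xⱼ)/(xᵢ - xⱼ)

L_0(8.4) = (8.4 - 7)/(4 - 7) × (8.4 - 10)/(4 - 10) = -0.124444
L_1(8.4) = (8.4 - 4)/(7 - 4) × (8.4 - 10)/(7 - 10) = 0.782222
L_2(8.4) = (8.4 - 4)/(10 - 4) × (8.4 - 7)/(10 - 7) = 0.342222

P(8.4) = 11×L_0(8.4) + (-10)×L_1(8.4) + 10×L_2(8.4)
P(8.4) = -5.768889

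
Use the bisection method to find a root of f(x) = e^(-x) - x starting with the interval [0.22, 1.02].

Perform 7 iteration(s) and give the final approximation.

f(x) = e^(-x) - x
Initial interval: [0.22, 1.02]

Iteration 1:
  c_1 = (0.220000 + 1.020000)/2 = 0.620000
  f(c_1) = f(0.620000) = -0.082056
  f(a) × f(c) < 0, new interval: [0.220000, 0.620000]
Iteration 2:
  c_2 = (0.220000 + 0.620000)/2 = 0.420000
  f(c_2) = f(0.420000) = 0.237047
  f(a) × f(c) ≥ 0, new interval: [0.420000, 0.620000]
Iteration 3:
  c_3 = (0.420000 + 0.620000)/2 = 0.520000
  f(c_3) = f(0.520000) = 0.074521
  f(a) × f(c) ≥ 0, new interval: [0.520000, 0.620000]
Iteration 4:
  c_4 = (0.520000 + 0.620000)/2 = 0.570000
  f(c_4) = f(0.570000) = -0.004475
  f(a) × f(c) < 0, new interval: [0.520000, 0.570000]
Iteration 5:
  c_5 = (0.520000 + 0.570000)/2 = 0.545000
  f(c_5) = f(0.545000) = 0.034842
  f(a) × f(c) ≥ 0, new interval: [0.545000, 0.570000]
Iteration 6:
  c_6 = (0.545000 + 0.570000)/2 = 0.557500
  f(c_6) = f(0.557500) = 0.015139
  f(a) × f(c) ≥ 0, new interval: [0.557500, 0.570000]
Iteration 7:
  c_7 = (0.557500 + 0.570000)/2 = 0.563750
  f(c_7) = f(0.563750) = 0.005321
  f(a) × f(c) ≥ 0, new interval: [0.563750, 0.570000]

After 7 iteration(s), the approximation is c_7 = 0.563750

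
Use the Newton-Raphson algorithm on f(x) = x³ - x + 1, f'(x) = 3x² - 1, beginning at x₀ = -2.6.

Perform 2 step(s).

f(x) = x³ - x + 1
f'(x) = 3x² - 1
x₀ = -2.6

Newton-Raphson formula: x_{n+1} = x_n - f(x_n)/f'(x_n)

Iteration 1:
  f(-2.600000) = -13.976000
  f'(-2.600000) = 19.280000
  x_1 = -2.600000 - (-13.976000)/19.280000 = -1.875104
Iteration 2:
  f(-1.875104) = -3.717787
  f'(-1.875104) = 9.548042
  x_2 = -1.875104 - (-3.717787)/9.548042 = -1.485727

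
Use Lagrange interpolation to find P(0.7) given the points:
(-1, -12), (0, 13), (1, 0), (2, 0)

Lagrange interpolation formula:
P(x) = Σ yᵢ × Lᵢ(x)
where Lᵢ(x) = Π_{j≠i} (x - xⱼ)/(xᵢ - xⱼ)

L_0(0.7) = (0.7 - 0)/(-1 - 0) × (0.7 - 1)/(-1 - 1) × (0.7 - 2)/(-1 - 2) = -0.045500
L_1(0.7) = (0.7 - (-1))/(0 - (-1)) × (0.7 - 1)/(0 - 1) × (0.7 - 2)/(0 - 2) = 0.331500
L_2(0.7) = (0.7 - (-1))/(1 - (-1)) × (0.7 - 0)/(1 - 0) × (0.7 - 2)/(1 - 2) = 0.773500
L_3(0.7) = (0.7 - (-1))/(2 - (-1)) × (0.7 - 0)/(2 - 0) × (0.7 - 1)/(2 - 1) = -0.059500

P(0.7) = (-12)×L_0(0.7) + 13×L_1(0.7) + 0×L_2(0.7) + 0×L_3(0.7)
P(0.7) = 4.855500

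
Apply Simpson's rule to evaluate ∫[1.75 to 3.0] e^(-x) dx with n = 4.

f(x) = e^(-x)
a = 1.75, b = 3.0, n = 4
h = (b - a)/n = 0.312500

Simpson's rule: (h/3)[f(x₀) + 4f(x₁) + 2f(x₂) + ... + f(xₙ)]

x_0 = 1.7500, f(x_0) = 0.173774, coefficient = 1
x_1 = 2.0625, f(x_1) = 0.127136, coefficient = 4
x_2 = 2.3750, f(x_2) = 0.093014, coefficient = 2
x_3 = 2.6875, f(x_3) = 0.068051, coefficient = 4
x_4 = 3.0000, f(x_4) = 0.049787, coefficient = 1

I ≈ (0.312500/3) × 1.190336 = 0.123993
Exact value: 0.123987
Error: 0.000006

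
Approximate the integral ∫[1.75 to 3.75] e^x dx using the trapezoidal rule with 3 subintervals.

f(x) = e^x
a = 1.75, b = 3.75, n = 3
h = (b - a)/n = 0.666667

Trapezoidal rule: (h/2)[f(x₀) + 2f(x₁) + 2f(x₂) + ... + f(xₙ)]

x_0 = 1.7500, f(x_0) = 5.754603, coefficient = 1
x_1 = 2.4167, f(x_1) = 11.208436, coefficient = 2
x_2 = 3.0833, f(x_2) = 21.831051, coefficient = 2
x_3 = 3.7500, f(x_3) = 42.521082, coefficient = 1

I ≈ (0.666667/2) × 114.354659 = 38.118220
Exact value: 36.766479
Error: 1.351740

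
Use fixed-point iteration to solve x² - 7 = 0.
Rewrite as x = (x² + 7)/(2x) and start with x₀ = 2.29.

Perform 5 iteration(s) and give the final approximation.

Equation: x² - 7 = 0
Fixed-point form: x = (x² + 7)/(2x)
x₀ = 2.29

x_1 = g(2.290000) = 2.673384
x_2 = g(2.673384) = 2.645894
x_3 = g(2.645894) = 2.645751
x_4 = g(2.645751) = 2.645751
x_5 = g(2.645751) = 2.645751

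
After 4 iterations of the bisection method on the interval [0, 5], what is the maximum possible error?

Bisection error bound: |error| ≤ (b-a)/2^n
|error| ≤ (5 - 0)/2^4 = 5/2^4
|error| ≤ 0.3125000000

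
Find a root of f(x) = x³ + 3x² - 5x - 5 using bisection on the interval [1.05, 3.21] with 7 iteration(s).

f(x) = x³ + 3x² - 5x - 5
Initial interval: [1.05, 3.21]

Iteration 1:
  c_1 = (1.050000 + 3.210000)/2 = 2.130000
  f(c_1) = f(2.130000) = 7.624297
  f(a) × f(c) < 0, new interval: [1.050000, 2.130000]
Iteration 2:
  c_2 = (1.050000 + 2.130000)/2 = 1.590000
  f(c_2) = f(1.590000) = -1.346021
  f(a) × f(c) ≥ 0, new interval: [1.590000, 2.130000]
Iteration 3:
  c_3 = (1.590000 + 2.130000)/2 = 1.860000
  f(c_3) = f(1.860000) = 2.513656
  f(a) × f(c) < 0, new interval: [1.590000, 1.860000]
Iteration 4:
  c_4 = (1.590000 + 1.860000)/2 = 1.725000
  f(c_4) = f(1.725000) = 0.434828
  f(a) × f(c) < 0, new interval: [1.590000, 1.725000]
Iteration 5:
  c_5 = (1.590000 + 1.725000)/2 = 1.657500
  f(c_5) = f(1.657500) = -0.491921
  f(a) × f(c) ≥ 0, new interval: [1.657500, 1.725000]
Iteration 6:
  c_6 = (1.657500 + 1.725000)/2 = 1.691250
  f(c_6) = f(1.691250) = -0.037743
  f(a) × f(c) ≥ 0, new interval: [1.691250, 1.725000]
Iteration 7:
  c_7 = (1.691250 + 1.725000)/2 = 1.708125
  f(c_7) = f(1.708125) = 0.196229
  f(a) × f(c) < 0, new interval: [1.691250, 1.708125]

After 7 iteration(s), the approximation is c_7 = 1.708125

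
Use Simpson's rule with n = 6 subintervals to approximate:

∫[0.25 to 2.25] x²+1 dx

f(x) = x²+1
a = 0.25, b = 2.25, n = 6
h = (b - a)/n = 0.333333

Simpson's rule: (h/3)[f(x₀) + 4f(x₁) + 2f(x₂) + ... + f(xₙ)]

x_0 = 0.2500, f(x_0) = 1.062500, coefficient = 1
x_1 = 0.5833, f(x_1) = 1.340278, coefficient = 4
x_2 = 0.9167, f(x_2) = 1.840278, coefficient = 2
x_3 = 1.2500, f(x_3) = 2.562500, coefficient = 4
x_4 = 1.5833, f(x_4) = 3.506944, coefficient = 2
x_5 = 1.9167, f(x_5) = 4.673611, coefficient = 4
x_6 = 2.2500, f(x_6) = 6.062500, coefficient = 1

I ≈ (0.333333/3) × 52.125000 = 5.791667
Exact value: 5.791667
Error: 0.000000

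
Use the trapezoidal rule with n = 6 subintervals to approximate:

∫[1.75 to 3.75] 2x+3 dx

f(x) = 2x+3
a = 1.75, b = 3.75, n = 6
h = (b - a)/n = 0.333333

Trapezoidal rule: (h/2)[f(x₀) + 2f(x₁) + 2f(x₂) + ... + f(xₙ)]

x_0 = 1.7500, f(x_0) = 6.500000, coefficient = 1
x_1 = 2.0833, f(x_1) = 7.166667, coefficient = 2
x_2 = 2.4167, f(x_2) = 7.833333, coefficient = 2
x_3 = 2.7500, f(x_3) = 8.500000, coefficient = 2
x_4 = 3.0833, f(x_4) = 9.166667, coefficient = 2
x_5 = 3.4167, f(x_5) = 9.833333, coefficient = 2
x_6 = 3.7500, f(x_6) = 10.500000, coefficient = 1

I ≈ (0.333333/2) × 102.000000 = 17.000000
Exact value: 17.000000
Error: 0.000000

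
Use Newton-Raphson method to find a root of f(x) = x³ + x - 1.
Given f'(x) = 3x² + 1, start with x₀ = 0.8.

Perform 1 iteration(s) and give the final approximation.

f(x) = x³ + x - 1
f'(x) = 3x² + 1
x₀ = 0.8

Newton-Raphson formula: x_{n+1} = x_n - f(x_n)/f'(x_n)

Iteration 1:
  f(0.800000) = 0.312000
  f'(0.800000) = 2.920000
  x_1 = 0.800000 - 0.312000/2.920000 = 0.693151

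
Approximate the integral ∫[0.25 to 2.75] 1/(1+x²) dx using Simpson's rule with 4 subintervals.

f(x) = 1/(1+x²)
a = 0.25, b = 2.75, n = 4
h = (b - a)/n = 0.625000

Simpson's rule: (h/3)[f(x₀) + 4f(x₁) + 2f(x₂) + ... + f(xₙ)]

x_0 = 0.2500, f(x_0) = 0.941176, coefficient = 1
x_1 = 0.8750, f(x_1) = 0.566372, coefficient = 4
x_2 = 1.5000, f(x_2) = 0.307692, coefficient = 2
x_3 = 2.1250, f(x_3) = 0.181303, coefficient = 4
x_4 = 2.7500, f(x_4) = 0.116788, coefficient = 1

I ≈ (0.625000/3) × 4.664049 = 0.971677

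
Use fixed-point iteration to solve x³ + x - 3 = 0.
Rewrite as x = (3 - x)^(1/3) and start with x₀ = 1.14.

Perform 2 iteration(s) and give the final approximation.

Equation: x³ + x - 3 = 0
Fixed-point form: x = (3 - x)^(1/3)
x₀ = 1.14

x_1 = g(1.140000) = 1.229809
x_2 = g(1.229809) = 1.209688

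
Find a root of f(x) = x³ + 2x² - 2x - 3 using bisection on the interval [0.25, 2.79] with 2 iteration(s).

f(x) = x³ + 2x² - 2x - 3
Initial interval: [0.25, 2.79]

Iteration 1:
  c_1 = (0.250000 + 2.790000)/2 = 1.520000
  f(c_1) = f(1.520000) = 2.092608
  f(a) × f(c) < 0, new interval: [0.250000, 1.520000]
Iteration 2:
  c_2 = (0.250000 + 1.520000)/2 = 0.885000
  f(c_2) = f(0.885000) = -2.510396
  f(a) × f(c) ≥ 0, new interval: [0.885000, 1.520000]

After 2 iteration(s), the approximation is c_2 = 0.885000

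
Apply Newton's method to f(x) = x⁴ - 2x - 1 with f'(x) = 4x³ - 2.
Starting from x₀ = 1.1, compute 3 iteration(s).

f(x) = x⁴ - 2x - 1
f'(x) = 4x³ - 2
x₀ = 1.1

Newton-Raphson formula: x_{n+1} = x_n - f(x_n)/f'(x_n)

Iteration 1:
  f(1.100000) = -1.735900
  f'(1.100000) = 3.324000
  x_1 = 1.100000 - (-1.735900)/3.324000 = 1.622232
Iteration 2:
  f(1.622232) = 2.681051
  f'(1.622232) = 15.076509
  x_2 = 1.622232 - 2.681051/15.076509 = 1.444403
Iteration 3:
  f(1.444403) = 0.463837
  f'(1.444403) = 10.053820
  x_3 = 1.444403 - 0.463837/10.053820 = 1.398267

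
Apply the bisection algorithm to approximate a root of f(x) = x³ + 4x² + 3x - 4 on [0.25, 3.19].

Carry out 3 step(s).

f(x) = x³ + 4x² + 3x - 4
Initial interval: [0.25, 3.19]

Iteration 1:
  c_1 = (0.250000 + 3.190000)/2 = 1.720000
  f(c_1) = f(1.720000) = 18.082048
  f(a) × f(c) < 0, new interval: [0.250000, 1.720000]
Iteration 2:
  c_2 = (0.250000 + 1.720000)/2 = 0.985000
  f(c_2) = f(0.985000) = 3.791572
  f(a) × f(c) < 0, new interval: [0.250000, 0.985000]
Iteration 3:
  c_3 = (0.250000 + 0.985000)/2 = 0.617500
  f(c_3) = f(0.617500) = -0.386818
  f(a) × f(c) ≥ 0, new interval: [0.617500, 0.985000]

After 3 iteration(s), the approximation is c_3 = 0.617500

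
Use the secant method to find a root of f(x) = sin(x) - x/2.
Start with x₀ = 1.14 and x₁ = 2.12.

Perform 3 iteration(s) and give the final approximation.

f(x) = sin(x) - x/2
x₀ = 1.14, x₁ = 2.12

Secant formula: x_{n+1} = x_n - f(x_n)(x_n - x_{n-1})/(f(x_n) - f(x_{n-1}))

Iteration 1:
  f(1.140000) = 0.338633
  f(2.120000) = -0.207060
  x_2 = 2.120000 - (-0.207060)×(2.120000 - 1.140000)/(-0.207060 - 0.338633)
       = 1.748146
Iteration 2:
  f(2.120000) = -0.207060
  f(1.748146) = 0.110242
  x_3 = 1.748146 - 0.110242×(1.748146 - 2.120000)/(0.110242 - (-0.207060))
       = 1.877341
Iteration 3:
  f(1.748146) = 0.110242
  f(1.877341) = 0.014711
  x_4 = 1.877341 - 0.014711×(1.877341 - 1.748146)/(0.014711 - 0.110242)
       = 1.897237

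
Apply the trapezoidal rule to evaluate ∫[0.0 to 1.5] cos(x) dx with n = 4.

f(x) = cos(x)
a = 0.0, b = 1.5, n = 4
h = (b - a)/n = 0.375000

Trapezoidal rule: (h/2)[f(x₀) + 2f(x₁) + 2f(x₂) + ... + f(xₙ)]

x_0 = 0.0000, f(x_0) = 1.000000, coefficient = 1
x_1 = 0.3750, f(x_1) = 0.930508, coefficient = 2
x_2 = 0.7500, f(x_2) = 0.731689, coefficient = 2
x_3 = 1.1250, f(x_3) = 0.431177, coefficient = 2
x_4 = 1.5000, f(x_4) = 0.070737, coefficient = 1

I ≈ (0.375000/2) × 5.257483 = 0.985778
Exact value: 0.997495
Error: 0.011717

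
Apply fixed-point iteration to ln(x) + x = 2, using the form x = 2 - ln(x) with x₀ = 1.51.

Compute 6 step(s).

Equation: ln(x) + x = 2
Fixed-point form: x = 2 - ln(x)
x₀ = 1.51

x_1 = g(1.510000) = 1.587890
x_2 = g(1.587890) = 1.537594
x_3 = g(1.537594) = 1.569781
x_4 = g(1.569781) = 1.549064
x_5 = g(1.549064) = 1.562349
x_6 = g(1.562349) = 1.553809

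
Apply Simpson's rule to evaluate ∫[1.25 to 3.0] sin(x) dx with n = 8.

f(x) = sin(x)
a = 1.25, b = 3.0, n = 8
h = (b - a)/n = 0.218750

Simpson's rule: (h/3)[f(x₀) + 4f(x₁) + 2f(x₂) + ... + f(xₙ)]

x_0 = 1.2500, f(x_0) = 0.948985, coefficient = 1
x_1 = 1.4688, f(x_1) = 0.994798, coefficient = 4
x_2 = 1.6875, f(x_2) = 0.993198, coefficient = 2
x_3 = 1.9062, f(x_3) = 0.944261, coefficient = 4
x_4 = 2.1250, f(x_4) = 0.850320, coefficient = 2
x_5 = 2.3438, f(x_5) = 0.715851, coefficient = 4
x_6 = 2.5625, f(x_6) = 0.547265, coefficient = 2
x_7 = 2.7812, f(x_7) = 0.352595, coefficient = 4
x_8 = 3.0000, f(x_8) = 0.141120, coefficient = 1

I ≈ (0.218750/3) × 17.901690 = 1.305332
Exact value: 1.305315
Error: 0.000017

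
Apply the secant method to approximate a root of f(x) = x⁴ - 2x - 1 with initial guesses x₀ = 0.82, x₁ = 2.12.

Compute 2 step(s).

f(x) = x⁴ - 2x - 1
x₀ = 0.82, x₁ = 2.12

Secant formula: x_{n+1} = x_n - f(x_n)(x_n - x_{n-1})/(f(x_n) - f(x_{n-1}))

Iteration 1:
  f(0.820000) = -2.187878
  f(2.120000) = 14.959631
  x_2 = 2.120000 - 14.959631×(2.120000 - 0.820000)/(14.959631 - (-2.187878))
       = 0.985869
Iteration 2:
  f(2.120000) = 14.959631
  f(0.985869) = -2.027075
  x_3 = 0.985869 - (-2.027075)×(0.985869 - 2.120000)/(-2.027075 - 14.959631)
       = 1.121208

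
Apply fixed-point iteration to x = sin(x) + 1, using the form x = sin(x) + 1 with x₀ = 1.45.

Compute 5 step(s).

Equation: x = sin(x) + 1
Fixed-point form: x = sin(x) + 1
x₀ = 1.45

x_1 = g(1.450000) = 1.992713
x_2 = g(1.992713) = 1.912306
x_3 = g(1.912306) = 1.942250
x_4 = g(1.942250) = 1.931801
x_5 = g(1.931801) = 1.935543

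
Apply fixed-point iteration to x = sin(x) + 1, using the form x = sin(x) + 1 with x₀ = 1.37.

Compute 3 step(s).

Equation: x = sin(x) + 1
Fixed-point form: x = sin(x) + 1
x₀ = 1.37

x_1 = g(1.370000) = 1.979908
x_2 = g(1.979908) = 1.917475
x_3 = g(1.917475) = 1.940507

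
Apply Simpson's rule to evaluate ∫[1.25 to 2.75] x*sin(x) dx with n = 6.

f(x) = x*sin(x)
a = 1.25, b = 2.75, n = 6
h = (b - a)/n = 0.250000

Simpson's rule: (h/3)[f(x₀) + 4f(x₁) + 2f(x₂) + ... + f(xₙ)]

x_0 = 1.2500, f(x_0) = 1.186231, coefficient = 1
x_1 = 1.5000, f(x_1) = 1.496242, coefficient = 4
x_2 = 1.7500, f(x_2) = 1.721975, coefficient = 2
x_3 = 2.0000, f(x_3) = 1.818595, coefficient = 4
x_4 = 2.2500, f(x_4) = 1.750665, coefficient = 2
x_5 = 2.5000, f(x_5) = 1.496180, coefficient = 4
x_6 = 2.7500, f(x_6) = 1.049568, coefficient = 1

I ≈ (0.250000/3) × 28.425149 = 2.368762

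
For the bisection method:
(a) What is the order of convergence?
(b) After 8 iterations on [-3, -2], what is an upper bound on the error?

(a) Bisection has linear (order 1) convergence; the error is halved each step.

(b) Error bound = (b-a)/2^n = (-2 - (-3))/2^{8}
    = 1/2^{8}

(a) 1 (linear); (b) error ≤ 3.91e-03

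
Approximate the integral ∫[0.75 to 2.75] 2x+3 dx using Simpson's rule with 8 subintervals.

f(x) = 2x+3
a = 0.75, b = 2.75, n = 8
h = (b - a)/n = 0.250000

Simpson's rule: (h/3)[f(x₀) + 4f(x₁) + 2f(x₂) + ... + f(xₙ)]

x_0 = 0.7500, f(x_0) = 4.500000, coefficient = 1
x_1 = 1.0000, f(x_1) = 5.000000, coefficient = 4
x_2 = 1.2500, f(x_2) = 5.500000, coefficient = 2
x_3 = 1.5000, f(x_3) = 6.000000, coefficient = 4
x_4 = 1.7500, f(x_4) = 6.500000, coefficient = 2
x_5 = 2.0000, f(x_5) = 7.000000, coefficient = 4
x_6 = 2.2500, f(x_6) = 7.500000, coefficient = 2
x_7 = 2.5000, f(x_7) = 8.000000, coefficient = 4
x_8 = 2.7500, f(x_8) = 8.500000, coefficient = 1

I ≈ (0.250000/3) × 156.000000 = 13.000000
Exact value: 13.000000
Error: 0.000000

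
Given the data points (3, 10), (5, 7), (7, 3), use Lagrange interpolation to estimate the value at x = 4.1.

Lagrange interpolation formula:
P(x) = Σ yᵢ × Lᵢ(x)
where Lᵢ(x) = Π_{j≠i} (x - xⱼ)/(xᵢ - xⱼ)

L_0(4.1) = (4.1 - 5)/(3 - 5) × (4.1 - 7)/(3 - 7) = 0.326250
L_1(4.1) = (4.1 - 3)/(5 - 3) × (4.1 - 7)/(5 - 7) = 0.797500
L_2(4.1) = (4.1 - 3)/(7 - 3) × (4.1 - 5)/(7 - 5) = -0.123750

P(4.1) = 10×L_0(4.1) + 7×L_1(4.1) + 3×L_2(4.1)
P(4.1) = 8.473750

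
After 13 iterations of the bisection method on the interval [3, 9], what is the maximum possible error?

Bisection error bound: |error| ≤ (b-a)/2^n
|error| ≤ (9 - 3)/2^13 = 6/2^13
|error| ≤ 0.0007324219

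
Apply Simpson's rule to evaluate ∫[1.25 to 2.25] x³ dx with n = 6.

f(x) = x³
a = 1.25, b = 2.25, n = 6
h = (b - a)/n = 0.166667

Simpson's rule: (h/3)[f(x₀) + 4f(x₁) + 2f(x₂) + ... + f(xₙ)]

x_0 = 1.2500, f(x_0) = 1.953125, coefficient = 1
x_1 = 1.4167, f(x_1) = 2.843171, coefficient = 4
x_2 = 1.5833, f(x_2) = 3.969329, coefficient = 2
x_3 = 1.7500, f(x_3) = 5.359375, coefficient = 4
x_4 = 1.9167, f(x_4) = 7.041088, coefficient = 2
x_5 = 2.0833, f(x_5) = 9.042245, coefficient = 4
x_6 = 2.2500, f(x_6) = 11.390625, coefficient = 1

I ≈ (0.166667/3) × 104.343750 = 5.796875
Exact value: 5.796875
Error: 0.000000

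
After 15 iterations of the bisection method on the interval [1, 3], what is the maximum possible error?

Bisection error bound: |error| ≤ (b-a)/2^n
|error| ≤ (3 - 1)/2^15 = 2/2^15
|error| ≤ 0.0000610352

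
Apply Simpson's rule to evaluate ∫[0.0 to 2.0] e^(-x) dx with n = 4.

f(x) = e^(-x)
a = 0.0, b = 2.0, n = 4
h = (b - a)/n = 0.500000

Simpson's rule: (h/3)[f(x₀) + 4f(x₁) + 2f(x₂) + ... + f(xₙ)]

x_0 = 0.0000, f(x_0) = 1.000000, coefficient = 1
x_1 = 0.5000, f(x_1) = 0.606531, coefficient = 4
x_2 = 1.0000, f(x_2) = 0.367879, coefficient = 2
x_3 = 1.5000, f(x_3) = 0.223130, coefficient = 4
x_4 = 2.0000, f(x_4) = 0.135335, coefficient = 1

I ≈ (0.500000/3) × 5.189737 = 0.864956
Exact value: 0.864665
Error: 0.000292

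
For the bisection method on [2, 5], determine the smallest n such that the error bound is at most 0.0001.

We need (b-a)/2^n ≤ 0.0001
(5 - 2)/2^n ≤ 0.0001
3/2^n ≤ 0.0001
2^n ≥ 30000
n ≥ log₂(30000) = 14.87
n ≥ 15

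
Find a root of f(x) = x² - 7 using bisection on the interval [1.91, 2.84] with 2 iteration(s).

f(x) = x² - 7
Initial interval: [1.91, 2.84]

Iteration 1:
  c_1 = (1.910000 + 2.840000)/2 = 2.375000
  f(c_1) = f(2.375000) = -1.359375
  f(a) × f(c) ≥ 0, new interval: [2.375000, 2.840000]
Iteration 2:
  c_2 = (2.375000 + 2.840000)/2 = 2.607500
  f(c_2) = f(2.607500) = -0.200944
  f(a) × f(c) ≥ 0, new interval: [2.607500, 2.840000]

After 2 iteration(s), the approximation is c_2 = 2.607500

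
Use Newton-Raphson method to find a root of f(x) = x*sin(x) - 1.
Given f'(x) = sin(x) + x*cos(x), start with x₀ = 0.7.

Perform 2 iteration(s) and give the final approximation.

f(x) = x*sin(x) - 1
f'(x) = sin(x) + x*cos(x)
x₀ = 0.7

Newton-Raphson formula: x_{n+1} = x_n - f(x_n)/f'(x_n)

Iteration 1:
  f(0.700000) = -0.549048
  f'(0.700000) = 1.179607
  x_1 = 0.700000 - (-0.549048)/1.179607 = 1.165450
Iteration 2:
  f(1.165450) = 0.071008
  f'(1.165450) = 1.378546
  x_2 = 1.165450 - 0.071008/1.378546 = 1.113940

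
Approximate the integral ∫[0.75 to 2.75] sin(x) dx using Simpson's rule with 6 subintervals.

f(x) = sin(x)
a = 0.75, b = 2.75, n = 6
h = (b - a)/n = 0.333333

Simpson's rule: (h/3)[f(x₀) + 4f(x₁) + 2f(x₂) + ... + f(xₙ)]

x_0 = 0.7500, f(x_0) = 0.681639, coefficient = 1
x_1 = 1.0833, f(x_1) = 0.883524, coefficient = 4
x_2 = 1.4167, f(x_2) = 0.988146, coefficient = 2
x_3 = 1.7500, f(x_3) = 0.983986, coefficient = 4
x_4 = 2.0833, f(x_4) = 0.871503, coefficient = 2
x_5 = 2.4167, f(x_5) = 0.663080, coefficient = 4
x_6 = 2.7500, f(x_6) = 0.381661, coefficient = 1

I ≈ (0.333333/3) × 14.904957 = 1.656106
Exact value: 1.655991
Error: 0.000115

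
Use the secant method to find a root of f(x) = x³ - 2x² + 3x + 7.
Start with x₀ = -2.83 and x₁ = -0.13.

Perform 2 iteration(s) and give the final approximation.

f(x) = x³ - 2x² + 3x + 7
x₀ = -2.83, x₁ = -0.13

Secant formula: x_{n+1} = x_n - f(x_n)(x_n - x_{n-1})/(f(x_n) - f(x_{n-1}))

Iteration 1:
  f(-2.830000) = -40.172987
  f(-0.130000) = 6.574003
  x_2 = -0.130000 - 6.574003×(-0.130000 - (-2.830000))/(6.574003 - (-40.172987))
       = -0.509699
Iteration 2:
  f(-0.130000) = 6.574003
  f(-0.509699) = 4.818898
  x_3 = -0.509699 - 4.818898×(-0.509699 - (-0.130000))/(4.818898 - 6.574003)
       = -1.552220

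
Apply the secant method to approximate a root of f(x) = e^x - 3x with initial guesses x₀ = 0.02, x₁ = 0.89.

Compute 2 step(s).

f(x) = e^x - 3x
x₀ = 0.02, x₁ = 0.89

Secant formula: x_{n+1} = x_n - f(x_n)(x_n - x_{n-1})/(f(x_n) - f(x_{n-1}))

Iteration 1:
  f(0.020000) = 0.960201
  f(0.890000) = -0.234870
  x_2 = 0.890000 - (-0.234870)×(0.890000 - 0.020000)/(-0.234870 - 0.960201)
       = 0.719017
Iteration 2:
  f(0.890000) = -0.234870
  f(0.719017) = -0.104636
  x_3 = 0.719017 - (-0.104636)×(0.719017 - 0.890000)/(-0.104636 - (-0.234870))
       = 0.581641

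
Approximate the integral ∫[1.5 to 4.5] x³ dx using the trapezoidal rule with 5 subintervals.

f(x) = x³
a = 1.5, b = 4.5, n = 5
h = (b - a)/n = 0.600000

Trapezoidal rule: (h/2)[f(x₀) + 2f(x₁) + 2f(x₂) + ... + f(xₙ)]

x_0 = 1.5000, f(x_0) = 3.375000, coefficient = 1
x_1 = 2.1000, f(x_1) = 9.261000, coefficient = 2
x_2 = 2.7000, f(x_2) = 19.683000, coefficient = 2
x_3 = 3.3000, f(x_3) = 35.937000, coefficient = 2
x_4 = 3.9000, f(x_4) = 59.319000, coefficient = 2
x_5 = 4.5000, f(x_5) = 91.125000, coefficient = 1

I ≈ (0.600000/2) × 342.900000 = 102.870000
Exact value: 101.250000
Error: 1.620000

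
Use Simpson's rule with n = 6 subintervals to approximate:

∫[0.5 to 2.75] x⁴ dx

f(x) = x⁴
a = 0.5, b = 2.75, n = 6
h = (b - a)/n = 0.375000

Simpson's rule: (h/3)[f(x₀) + 4f(x₁) + 2f(x₂) + ... + f(xₙ)]

x_0 = 0.5000, f(x_0) = 0.062500, coefficient = 1
x_1 = 0.8750, f(x_1) = 0.586182, coefficient = 4
x_2 = 1.2500, f(x_2) = 2.441406, coefficient = 2
x_3 = 1.6250, f(x_3) = 6.972900, coefficient = 4
x_4 = 2.0000, f(x_4) = 16.000000, coefficient = 2
x_5 = 2.3750, f(x_5) = 31.816650, coefficient = 4
x_6 = 2.7500, f(x_6) = 57.191406, coefficient = 1

I ≈ (0.375000/3) × 251.639648 = 31.454956
Exact value: 31.449023
Error: 0.005933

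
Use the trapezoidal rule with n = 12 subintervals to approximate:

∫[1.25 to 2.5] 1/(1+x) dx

f(x) = 1/(1+x)
a = 1.25, b = 2.5, n = 12
h = (b - a)/n = 0.104167

Trapezoidal rule: (h/2)[f(x₀) + 2f(x₁) + 2f(x₂) + ... + f(xₙ)]

x_0 = 1.2500, f(x_0) = 0.444444, coefficient = 1
x_1 = 1.3542, f(x_1) = 0.424779, coefficient = 2
x_2 = 1.4583, f(x_2) = 0.406780, coefficient = 2
x_3 = 1.5625, f(x_3) = 0.390244, coefficient = 2
x_4 = 1.6667, f(x_4) = 0.375000, coefficient = 2
x_5 = 1.7708, f(x_5) = 0.360902, coefficient = 2
x_6 = 1.8750, f(x_6) = 0.347826, coefficient = 2
x_7 = 1.9792, f(x_7) = 0.335664, coefficient = 2
x_8 = 2.0833, f(x_8) = 0.324324, coefficient = 2
x_9 = 2.1875, f(x_9) = 0.313725, coefficient = 2
x_10 = 2.2917, f(x_10) = 0.303797, coefficient = 2
x_11 = 2.3958, f(x_11) = 0.294479, coefficient = 2
x_12 = 2.5000, f(x_12) = 0.285714, coefficient = 1

I ≈ (0.104167/2) × 8.485200 = 0.441938
Exact value: 0.441833
Error: 0.000105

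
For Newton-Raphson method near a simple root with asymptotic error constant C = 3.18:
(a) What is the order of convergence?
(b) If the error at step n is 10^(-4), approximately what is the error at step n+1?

(a) Newton-Raphson has quadratic (order 2) convergence near simple roots.
    This means |e_{n+1}| ≈ C|e_n|².

(b) With |e_n| = 10^(-4) and C = 3.18:
    |e_{n+1}| ≈ 3.18 × (10^(-4))² = 3.18 × 10^(-8)

(a) 2 (quadratic); (b) |e_{n+1}| ≈ 3.180e-08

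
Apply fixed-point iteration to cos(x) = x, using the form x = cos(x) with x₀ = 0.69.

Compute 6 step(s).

Equation: cos(x) = x
Fixed-point form: x = cos(x)
x₀ = 0.69

x_1 = g(0.690000) = 0.771246
x_2 = g(0.771246) = 0.717043
x_3 = g(0.717043) = 0.753752
x_4 = g(0.753752) = 0.729126
x_5 = g(0.729126) = 0.745757
x_6 = g(0.745757) = 0.734574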